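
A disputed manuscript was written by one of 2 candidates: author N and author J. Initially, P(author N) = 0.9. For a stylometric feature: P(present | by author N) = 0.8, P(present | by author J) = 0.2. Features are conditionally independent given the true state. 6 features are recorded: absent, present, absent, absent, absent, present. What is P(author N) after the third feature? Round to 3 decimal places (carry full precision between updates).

After 'absent': P(author N) = 0.2·0.9000 / (0.2·0.9000 + 0.8·0.1000) ≈ 0.6923
After 'present': P(author N) = 0.8·0.6923 / (0.8·0.6923 + 0.2·0.3077) ≈ 0.9000
After 'absent': P(author N) = 0.2·0.9000 / (0.2·0.9000 + 0.8·0.1000) ≈ 0.6923

0.692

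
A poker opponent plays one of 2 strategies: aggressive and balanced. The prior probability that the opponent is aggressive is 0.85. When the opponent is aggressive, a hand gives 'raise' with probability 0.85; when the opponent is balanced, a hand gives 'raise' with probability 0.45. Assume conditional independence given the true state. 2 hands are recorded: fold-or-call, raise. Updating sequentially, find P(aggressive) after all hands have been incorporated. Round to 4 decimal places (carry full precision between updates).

0.7448

After 'fold-or-call': P(aggressive) = 0.15·0.8500 / (0.15·0.8500 + 0.55·0.1500) ≈ 0.6071
After 'raise': P(aggressive) = 0.85·0.6071 / (0.85·0.6071 + 0.45·0.3929) ≈ 0.7448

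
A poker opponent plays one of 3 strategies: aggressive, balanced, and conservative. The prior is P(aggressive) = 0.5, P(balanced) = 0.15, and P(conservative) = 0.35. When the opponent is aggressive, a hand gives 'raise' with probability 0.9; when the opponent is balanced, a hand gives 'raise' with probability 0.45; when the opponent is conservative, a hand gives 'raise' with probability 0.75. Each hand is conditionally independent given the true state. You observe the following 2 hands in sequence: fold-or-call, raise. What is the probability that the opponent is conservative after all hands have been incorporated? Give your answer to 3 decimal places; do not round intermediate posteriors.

After 'fold-or-call': normaliser = 0.1·0.5000 + 0.55·0.1500 + 0.25·0.3500; P(aggressive) ≈ 0.2273, P(balanced) ≈ 0.3750, P(conservative) ≈ 0.3977
After 'raise': normaliser = 0.9·0.2273 + 0.45·0.3750 + 0.75·0.3977; P(aggressive) ≈ 0.3046, P(balanced) ≈ 0.2513, P(conservative) ≈ 0.4442

0.444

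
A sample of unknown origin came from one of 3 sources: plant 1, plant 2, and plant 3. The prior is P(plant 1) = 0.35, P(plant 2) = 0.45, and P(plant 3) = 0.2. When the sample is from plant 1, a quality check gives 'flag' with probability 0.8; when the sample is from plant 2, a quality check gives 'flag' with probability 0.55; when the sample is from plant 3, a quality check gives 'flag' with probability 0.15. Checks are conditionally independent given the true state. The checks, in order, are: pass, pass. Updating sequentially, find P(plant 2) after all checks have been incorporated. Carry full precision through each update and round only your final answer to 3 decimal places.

After 'pass': normaliser = 0.2·0.3500 + 0.45·0.4500 + 0.85·0.2000; P(plant 1) ≈ 0.1582, P(plant 2) ≈ 0.4576, P(plant 3) ≈ 0.3842
After 'pass': normaliser = 0.2·0.1582 + 0.45·0.4576 + 0.85·0.3842; P(plant 1) ≈ 0.0561, P(plant 2) ≈ 0.3650, P(plant 3) ≈ 0.5789

0.365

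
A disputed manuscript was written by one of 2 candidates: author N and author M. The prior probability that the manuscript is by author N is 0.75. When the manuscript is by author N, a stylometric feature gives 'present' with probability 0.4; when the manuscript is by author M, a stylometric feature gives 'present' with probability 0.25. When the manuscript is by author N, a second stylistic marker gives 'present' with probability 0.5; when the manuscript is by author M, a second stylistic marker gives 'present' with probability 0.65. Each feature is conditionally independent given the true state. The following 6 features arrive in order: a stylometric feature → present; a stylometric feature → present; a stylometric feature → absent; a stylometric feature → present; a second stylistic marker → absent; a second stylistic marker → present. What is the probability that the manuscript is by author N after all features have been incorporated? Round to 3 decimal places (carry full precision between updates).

After a stylometric feature='present': P(author N) = 0.4·0.7500 / (0.4·0.7500 + 0.25·0.2500) ≈ 0.8276
After a stylometric feature='present': P(author N) = 0.4·0.8276 / (0.4·0.8276 + 0.25·0.1724) ≈ 0.8848
After a stylometric feature='absent': P(author N) = 0.6·0.8848 / (0.6·0.8848 + 0.75·0.1152) ≈ 0.8600
After a stylometric feature='present': P(author N) = 0.4·0.8600 / (0.4·0.8600 + 0.25·0.1400) ≈ 0.9077
After a second stylistic marker='absent': P(author N) = 0.5·0.9077 / (0.5·0.9077 + 0.35·0.0923) ≈ 0.9335
After a second stylistic marker='present': P(author N) = 0.5·0.9335 / (0.5·0.9335 + 0.65·0.0665) ≈ 0.9153

0.915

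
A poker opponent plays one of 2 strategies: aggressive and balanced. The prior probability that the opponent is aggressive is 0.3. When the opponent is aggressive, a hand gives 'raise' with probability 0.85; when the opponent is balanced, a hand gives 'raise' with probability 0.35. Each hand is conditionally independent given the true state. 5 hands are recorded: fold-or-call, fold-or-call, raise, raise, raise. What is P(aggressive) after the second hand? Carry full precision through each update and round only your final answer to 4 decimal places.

0.0223

Apply Bayes' rule sequentially, carrying P(aggressive) forward.
After 'fold-or-call': P(aggressive) = 0.15·0.3000 / (0.15·0.3000 + 0.65·0.7000) ≈ 0.0900
After 'fold-or-call': P(aggressive) = 0.15·0.0900 / (0.15·0.0900 + 0.65·0.9100) ≈ 0.0223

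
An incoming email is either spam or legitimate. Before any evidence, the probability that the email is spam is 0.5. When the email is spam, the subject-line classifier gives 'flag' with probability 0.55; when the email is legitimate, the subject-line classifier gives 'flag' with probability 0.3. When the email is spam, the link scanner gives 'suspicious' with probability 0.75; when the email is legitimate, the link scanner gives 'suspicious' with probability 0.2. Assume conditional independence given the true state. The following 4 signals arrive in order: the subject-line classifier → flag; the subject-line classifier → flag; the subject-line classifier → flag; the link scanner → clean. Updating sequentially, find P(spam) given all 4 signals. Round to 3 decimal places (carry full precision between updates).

After the subject-line classifier='flag': P(spam) = 0.55·0.5000 / (0.55·0.5000 + 0.3·0.5000) ≈ 0.6471
After the subject-line classifier='flag': P(spam) = 0.55·0.6471 / (0.55·0.6471 + 0.3·0.3529) ≈ 0.7707
After the subject-line classifier='flag': P(spam) = 0.55·0.7707 / (0.55·0.7707 + 0.3·0.2293) ≈ 0.8604
After the link scanner='clean': P(spam) = 0.25·0.8604 / (0.25·0.8604 + 0.8·0.1396) ≈ 0.6582

0.658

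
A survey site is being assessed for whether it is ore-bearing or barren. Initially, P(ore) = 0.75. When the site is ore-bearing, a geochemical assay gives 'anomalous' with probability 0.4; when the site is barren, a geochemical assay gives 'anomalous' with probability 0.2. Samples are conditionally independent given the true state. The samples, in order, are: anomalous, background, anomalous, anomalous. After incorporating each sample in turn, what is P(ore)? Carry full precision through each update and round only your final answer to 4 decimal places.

After 'anomalous': P(ore) = 0.4·0.7500 / (0.4·0.7500 + 0.2·0.2500) ≈ 0.8571
After 'background': P(ore) = 0.6·0.8571 / (0.6·0.8571 + 0.8·0.1429) ≈ 0.8182
After 'anomalous': P(ore) = 0.4·0.8182 / (0.4·0.8182 + 0.2·0.1818) ≈ 0.9000
After 'anomalous': P(ore) = 0.4·0.9000 / (0.4·0.9000 + 0.2·0.1000) ≈ 0.9474

0.9474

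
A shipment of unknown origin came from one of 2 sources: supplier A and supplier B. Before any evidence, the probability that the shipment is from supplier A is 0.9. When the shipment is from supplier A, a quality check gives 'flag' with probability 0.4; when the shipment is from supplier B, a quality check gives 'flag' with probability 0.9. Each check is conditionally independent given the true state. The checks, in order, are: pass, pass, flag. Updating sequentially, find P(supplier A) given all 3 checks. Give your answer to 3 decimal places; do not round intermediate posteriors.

0.993

Each posterior becomes the prior for the next update.
After 'pass': P(supplier A) = 0.6·0.9000 / (0.6·0.9000 + 0.1·0.1000) ≈ 0.9818
After 'pass': P(supplier A) = 0.6·0.9818 / (0.6·0.9818 + 0.1·0.0182) ≈ 0.9969
After 'flag': P(supplier A) = 0.4·0.9969 / (0.4·0.9969 + 0.9·0.0031) ≈ 0.9931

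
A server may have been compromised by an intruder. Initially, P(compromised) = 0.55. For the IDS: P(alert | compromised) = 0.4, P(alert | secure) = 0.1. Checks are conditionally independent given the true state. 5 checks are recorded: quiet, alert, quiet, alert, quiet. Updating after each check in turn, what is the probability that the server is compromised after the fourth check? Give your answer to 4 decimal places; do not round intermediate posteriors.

After 'quiet': P(compromised) = 0.6·0.5500 / (0.6·0.5500 + 0.9·0.4500) ≈ 0.4490
After 'alert': P(compromised) = 0.4·0.4490 / (0.4·0.4490 + 0.1·0.5510) ≈ 0.7652
After 'quiet': P(compromised) = 0.6·0.7652 / (0.6·0.7652 + 0.9·0.2348) ≈ 0.6848
After 'alert': P(compromised) = 0.4·0.6848 / (0.4·0.6848 + 0.1·0.3152) ≈ 0.8968

0.8968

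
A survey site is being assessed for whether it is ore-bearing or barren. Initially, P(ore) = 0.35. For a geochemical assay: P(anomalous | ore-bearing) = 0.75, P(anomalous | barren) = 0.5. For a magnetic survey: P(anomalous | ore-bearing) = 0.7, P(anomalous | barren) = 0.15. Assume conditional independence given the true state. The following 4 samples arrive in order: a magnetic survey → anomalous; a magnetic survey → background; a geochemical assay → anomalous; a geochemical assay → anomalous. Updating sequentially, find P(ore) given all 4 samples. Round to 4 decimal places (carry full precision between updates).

0.6662

After a magnetic survey='anomalous': P(ore) = 0.7·0.3500 / (0.7·0.3500 + 0.15·0.6500) ≈ 0.7153
After a magnetic survey='background': P(ore) = 0.3·0.7153 / (0.3·0.7153 + 0.85·0.2847) ≈ 0.4700
After a geochemical assay='anomalous': P(ore) = 0.75·0.4700 / (0.75·0.4700 + 0.5·0.5300) ≈ 0.5709
After a geochemical assay='anomalous': P(ore) = 0.75·0.5709 / (0.75·0.5709 + 0.5·0.4291) ≈ 0.6662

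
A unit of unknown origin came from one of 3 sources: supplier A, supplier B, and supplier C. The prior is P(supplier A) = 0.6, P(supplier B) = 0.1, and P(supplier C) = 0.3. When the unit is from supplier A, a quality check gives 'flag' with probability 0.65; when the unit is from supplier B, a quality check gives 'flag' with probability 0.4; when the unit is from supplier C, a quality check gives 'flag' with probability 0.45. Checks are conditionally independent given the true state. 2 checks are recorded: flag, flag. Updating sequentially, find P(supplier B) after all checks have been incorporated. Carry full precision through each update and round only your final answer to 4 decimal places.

0.0484

After 'flag': normaliser = 0.65·0.6000 + 0.4·0.1000 + 0.45·0.3000; P(supplier A) ≈ 0.6903, P(supplier B) ≈ 0.0708, P(supplier C) ≈ 0.2389
After 'flag': normaliser = 0.65·0.6903 + 0.4·0.0708 + 0.45·0.2389; P(supplier A) ≈ 0.7676, P(supplier B) ≈ 0.0484, P(supplier C) ≈ 0.1840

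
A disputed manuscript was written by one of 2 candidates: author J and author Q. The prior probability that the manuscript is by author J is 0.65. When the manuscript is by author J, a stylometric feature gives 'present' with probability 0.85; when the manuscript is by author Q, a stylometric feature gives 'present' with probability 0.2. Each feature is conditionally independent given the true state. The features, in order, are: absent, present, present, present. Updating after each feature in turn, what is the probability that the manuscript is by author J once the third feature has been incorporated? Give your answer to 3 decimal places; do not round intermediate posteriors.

After 'absent': P(author J) = 0.15·0.6500 / (0.15·0.6500 + 0.8·0.3500) ≈ 0.2583
After 'present': P(author J) = 0.85·0.2583 / (0.85·0.2583 + 0.2·0.7417) ≈ 0.5968
After 'present': P(author J) = 0.85·0.5968 / (0.85·0.5968 + 0.2·0.4032) ≈ 0.8628

0.863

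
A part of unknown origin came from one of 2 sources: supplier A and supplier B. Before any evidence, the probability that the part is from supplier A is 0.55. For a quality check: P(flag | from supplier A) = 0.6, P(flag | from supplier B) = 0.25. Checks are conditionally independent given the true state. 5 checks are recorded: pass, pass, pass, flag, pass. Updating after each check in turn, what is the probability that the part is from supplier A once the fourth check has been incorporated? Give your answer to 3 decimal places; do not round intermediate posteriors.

0.308

Apply Bayes' rule sequentially, carrying P(supplier A) forward.
After 'pass': P(supplier A) = 0.4·0.5500 / (0.4·0.5500 + 0.75·0.4500) ≈ 0.3946
After 'pass': P(supplier A) = 0.4·0.3946 / (0.4·0.3946 + 0.75·0.6054) ≈ 0.2580
After 'pass': P(supplier A) = 0.4·0.2580 / (0.4·0.2580 + 0.75·0.7420) ≈ 0.1564
After 'flag': P(supplier A) = 0.6·0.1564 / (0.6·0.1564 + 0.25·0.8436) ≈ 0.3080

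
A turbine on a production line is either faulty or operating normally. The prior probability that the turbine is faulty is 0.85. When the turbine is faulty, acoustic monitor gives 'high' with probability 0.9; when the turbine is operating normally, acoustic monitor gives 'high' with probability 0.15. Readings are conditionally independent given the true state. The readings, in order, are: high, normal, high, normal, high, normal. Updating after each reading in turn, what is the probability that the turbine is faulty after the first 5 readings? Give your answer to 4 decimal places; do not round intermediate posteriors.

Each posterior becomes the prior for the next update.
After 'high': P(faulty) = 0.9·0.8500 / (0.9·0.8500 + 0.15·0.1500) ≈ 0.9714
After 'normal': P(faulty) = 0.1·0.9714 / (0.1·0.9714 + 0.85·0.0286) ≈ 0.8000
After 'high': P(faulty) = 0.9·0.8000 / (0.9·0.8000 + 0.15·0.2000) ≈ 0.9600
After 'normal': P(faulty) = 0.1·0.9600 / (0.1·0.9600 + 0.85·0.0400) ≈ 0.7385
After 'high': P(faulty) = 0.9·0.7385 / (0.9·0.7385 + 0.15·0.2615) ≈ 0.9443

0.9443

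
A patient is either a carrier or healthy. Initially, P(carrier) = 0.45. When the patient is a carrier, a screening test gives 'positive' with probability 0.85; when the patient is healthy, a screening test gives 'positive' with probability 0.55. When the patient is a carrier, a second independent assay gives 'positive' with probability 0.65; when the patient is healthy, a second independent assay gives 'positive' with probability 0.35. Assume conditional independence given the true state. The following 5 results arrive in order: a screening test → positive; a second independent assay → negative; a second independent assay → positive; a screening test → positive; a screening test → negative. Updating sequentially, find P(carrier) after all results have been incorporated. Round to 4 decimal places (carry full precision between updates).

After a screening test='positive': P(carrier) = 0.85·0.4500 / (0.85·0.4500 + 0.55·0.5500) ≈ 0.5584
After a second independent assay='negative': P(carrier) = 0.35·0.5584 / (0.35·0.5584 + 0.65·0.4416) ≈ 0.4051
After a second independent assay='positive': P(carrier) = 0.65·0.4051 / (0.65·0.4051 + 0.35·0.5949) ≈ 0.5584
After a screening test='positive': P(carrier) = 0.85·0.5584 / (0.85·0.5584 + 0.55·0.4416) ≈ 0.6615
After a screening test='negative': P(carrier) = 0.15·0.6615 / (0.15·0.6615 + 0.45·0.3385) ≈ 0.3944

0.3944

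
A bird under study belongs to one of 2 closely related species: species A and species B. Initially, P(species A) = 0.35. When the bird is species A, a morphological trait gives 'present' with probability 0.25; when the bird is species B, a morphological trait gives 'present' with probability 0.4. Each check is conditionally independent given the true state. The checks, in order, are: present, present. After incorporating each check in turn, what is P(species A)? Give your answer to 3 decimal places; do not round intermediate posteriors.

0.174

After 'present': P(species A) = 0.25·0.3500 / (0.25·0.3500 + 0.4·0.6500) ≈ 0.2518
After 'present': P(species A) = 0.25·0.2518 / (0.25·0.2518 + 0.4·0.7482) ≈ 0.1738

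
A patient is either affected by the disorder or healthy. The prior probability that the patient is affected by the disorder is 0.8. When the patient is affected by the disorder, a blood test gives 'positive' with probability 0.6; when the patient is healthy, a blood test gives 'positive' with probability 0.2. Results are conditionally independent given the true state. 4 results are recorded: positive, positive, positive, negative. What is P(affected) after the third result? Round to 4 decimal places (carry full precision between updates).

After 'positive': P(affected) = 0.6·0.8000 / (0.6·0.8000 + 0.2·0.2000) ≈ 0.9231
After 'positive': P(affected) = 0.6·0.9231 / (0.6·0.9231 + 0.2·0.0769) ≈ 0.9730
After 'positive': P(affected) = 0.6·0.9730 / (0.6·0.9730 + 0.2·0.0270) ≈ 0.9908

0.9908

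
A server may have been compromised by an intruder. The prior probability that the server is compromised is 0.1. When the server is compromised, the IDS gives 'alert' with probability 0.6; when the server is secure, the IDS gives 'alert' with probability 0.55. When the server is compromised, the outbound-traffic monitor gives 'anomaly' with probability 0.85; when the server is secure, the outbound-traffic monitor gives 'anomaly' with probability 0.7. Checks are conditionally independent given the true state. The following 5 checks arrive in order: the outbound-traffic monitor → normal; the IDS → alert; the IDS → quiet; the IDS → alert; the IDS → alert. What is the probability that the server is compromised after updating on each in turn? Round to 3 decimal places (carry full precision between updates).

After the outbound-traffic monitor='normal': P(compromised) = 0.15·0.1000 / (0.15·0.1000 + 0.3·0.9000) ≈ 0.0526
After the IDS='alert': P(compromised) = 0.6·0.0526 / (0.6·0.0526 + 0.55·0.9474) ≈ 0.0571
After the IDS='quiet': P(compromised) = 0.4·0.0571 / (0.4·0.0571 + 0.45·0.9429) ≈ 0.0511
After the IDS='alert': P(compromised) = 0.6·0.0511 / (0.6·0.0511 + 0.55·0.9489) ≈ 0.0555
After the IDS='alert': P(compromised) = 0.6·0.0555 / (0.6·0.0555 + 0.55·0.9445) ≈ 0.0602

0.060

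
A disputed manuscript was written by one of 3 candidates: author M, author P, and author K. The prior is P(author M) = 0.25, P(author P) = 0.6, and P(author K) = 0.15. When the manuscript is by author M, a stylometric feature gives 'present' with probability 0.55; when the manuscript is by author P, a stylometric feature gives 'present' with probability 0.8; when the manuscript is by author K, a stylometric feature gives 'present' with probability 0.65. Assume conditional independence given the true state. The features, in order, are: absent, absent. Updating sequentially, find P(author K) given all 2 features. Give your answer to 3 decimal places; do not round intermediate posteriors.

0.198

After 'absent': normaliser = 0.45·0.2500 + 0.2·0.6000 + 0.35·0.1500; P(author M) ≈ 0.3947, P(author P) ≈ 0.4211, P(author K) ≈ 0.1842
After 'absent': normaliser = 0.45·0.3947 + 0.2·0.4211 + 0.35·0.1842; P(author M) ≈ 0.5444, P(author P) ≈ 0.2581, P(author K) ≈ 0.1976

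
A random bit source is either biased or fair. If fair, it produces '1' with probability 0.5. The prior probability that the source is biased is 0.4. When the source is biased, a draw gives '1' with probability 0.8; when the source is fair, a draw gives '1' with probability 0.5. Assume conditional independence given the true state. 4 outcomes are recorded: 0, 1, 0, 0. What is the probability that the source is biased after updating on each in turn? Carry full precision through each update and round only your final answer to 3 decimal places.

0.064

After '0': P(biased) = 0.2·0.4000 / (0.2·0.4000 + 0.5·0.6000) ≈ 0.2105
After '1': P(biased) = 0.8·0.2105 / (0.8·0.2105 + 0.5·0.7895) ≈ 0.2991
After '0': P(biased) = 0.2·0.2991 / (0.2·0.2991 + 0.5·0.7009) ≈ 0.1458
After '0': P(biased) = 0.2·0.1458 / (0.2·0.1458 + 0.5·0.8542) ≈ 0.0639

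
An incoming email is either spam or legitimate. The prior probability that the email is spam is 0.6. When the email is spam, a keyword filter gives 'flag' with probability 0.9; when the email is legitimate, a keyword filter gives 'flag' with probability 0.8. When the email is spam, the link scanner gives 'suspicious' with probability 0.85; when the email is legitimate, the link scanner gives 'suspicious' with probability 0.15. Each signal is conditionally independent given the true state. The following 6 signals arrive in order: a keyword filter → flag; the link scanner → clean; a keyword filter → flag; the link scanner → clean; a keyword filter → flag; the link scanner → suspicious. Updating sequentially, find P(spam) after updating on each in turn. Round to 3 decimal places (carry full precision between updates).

After a keyword filter='flag': P(spam) = 0.9·0.6000 / (0.9·0.6000 + 0.8·0.4000) ≈ 0.6279
After the link scanner='clean': P(spam) = 0.15·0.6279 / (0.15·0.6279 + 0.85·0.3721) ≈ 0.2295
After a keyword filter='flag': P(spam) = 0.9·0.2295 / (0.9·0.2295 + 0.8·0.7705) ≈ 0.2509
After the link scanner='clean': P(spam) = 0.15·0.2509 / (0.15·0.2509 + 0.85·0.7491) ≈ 0.0558
After a keyword filter='flag': P(spam) = 0.9·0.0558 / (0.9·0.0558 + 0.8·0.9442) ≈ 0.0624
After the link scanner='suspicious': P(spam) = 0.85·0.0624 / (0.85·0.0624 + 0.15·0.9376) ≈ 0.2737

0.274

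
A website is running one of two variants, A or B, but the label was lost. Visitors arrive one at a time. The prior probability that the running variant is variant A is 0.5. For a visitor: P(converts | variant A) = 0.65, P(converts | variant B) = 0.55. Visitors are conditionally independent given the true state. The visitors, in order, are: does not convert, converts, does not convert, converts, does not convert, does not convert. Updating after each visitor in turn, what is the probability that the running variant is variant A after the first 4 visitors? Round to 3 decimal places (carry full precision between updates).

After 'does not convert': P(A) = 0.35·0.5000 / (0.35·0.5000 + 0.45·0.5000) ≈ 0.4375
After 'converts': P(A) = 0.65·0.4375 / (0.65·0.4375 + 0.55·0.5625) ≈ 0.4789
After 'does not convert': P(A) = 0.35·0.4789 / (0.35·0.4789 + 0.45·0.5211) ≈ 0.4169
After 'converts': P(A) = 0.65·0.4169 / (0.65·0.4169 + 0.55·0.5831) ≈ 0.4580

0.458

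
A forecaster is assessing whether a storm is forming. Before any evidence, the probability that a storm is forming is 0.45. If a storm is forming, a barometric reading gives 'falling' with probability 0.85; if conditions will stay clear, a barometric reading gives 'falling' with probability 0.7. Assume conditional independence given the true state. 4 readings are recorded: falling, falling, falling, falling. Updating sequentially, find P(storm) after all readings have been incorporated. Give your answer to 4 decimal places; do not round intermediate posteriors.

0.6401

After 'falling': P(storm) = 0.85·0.4500 / (0.85·0.4500 + 0.7·0.5500) ≈ 0.4984
After 'falling': P(storm) = 0.85·0.4984 / (0.85·0.4984 + 0.7·0.5016) ≈ 0.5468
After 'falling': P(storm) = 0.85·0.5468 / (0.85·0.5468 + 0.7·0.4532) ≈ 0.5943
After 'falling': P(storm) = 0.85·0.5943 / (0.85·0.5943 + 0.7·0.4057) ≈ 0.6401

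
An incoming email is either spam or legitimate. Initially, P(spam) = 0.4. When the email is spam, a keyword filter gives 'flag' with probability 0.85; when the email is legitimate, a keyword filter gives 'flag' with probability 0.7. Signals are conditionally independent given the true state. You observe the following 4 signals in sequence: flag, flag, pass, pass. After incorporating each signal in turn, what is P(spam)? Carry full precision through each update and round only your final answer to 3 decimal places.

Apply Bayes' rule sequentially, carrying P(spam) forward.
After 'flag': P(spam) = 0.85·0.4000 / (0.85·0.4000 + 0.7·0.6000) ≈ 0.4474
After 'flag': P(spam) = 0.85·0.4474 / (0.85·0.4474 + 0.7·0.5526) ≈ 0.4957
After 'pass': P(spam) = 0.15·0.4957 / (0.15·0.4957 + 0.3·0.5043) ≈ 0.3295
After 'pass': P(spam) = 0.15·0.3295 / (0.15·0.3295 + 0.3·0.6705) ≈ 0.1973

0.197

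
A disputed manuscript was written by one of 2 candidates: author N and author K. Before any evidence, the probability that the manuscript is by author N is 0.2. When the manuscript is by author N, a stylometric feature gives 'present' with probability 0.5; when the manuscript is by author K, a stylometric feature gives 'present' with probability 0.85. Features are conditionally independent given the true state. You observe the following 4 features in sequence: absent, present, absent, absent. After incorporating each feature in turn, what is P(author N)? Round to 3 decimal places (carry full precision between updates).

After 'absent': P(author N) = 0.5·0.2000 / (0.5·0.2000 + 0.15·0.8000) ≈ 0.4545
After 'present': P(author N) = 0.5·0.4545 / (0.5·0.4545 + 0.85·0.5455) ≈ 0.3289
After 'absent': P(author N) = 0.5·0.3289 / (0.5·0.3289 + 0.15·0.6711) ≈ 0.6203
After 'absent': P(author N) = 0.5·0.6203 / (0.5·0.6203 + 0.15·0.3797) ≈ 0.8449

0.845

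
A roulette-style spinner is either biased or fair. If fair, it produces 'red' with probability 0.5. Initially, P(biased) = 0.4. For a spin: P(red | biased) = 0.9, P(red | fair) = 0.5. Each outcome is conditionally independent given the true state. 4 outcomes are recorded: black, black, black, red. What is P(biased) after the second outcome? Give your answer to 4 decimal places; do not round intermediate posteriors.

After 'black': P(biased) = 0.1·0.4000 / (0.1·0.4000 + 0.5·0.6000) ≈ 0.1176
After 'black': P(biased) = 0.1·0.1176 / (0.1·0.1176 + 0.5·0.8824) ≈ 0.0260

0.0260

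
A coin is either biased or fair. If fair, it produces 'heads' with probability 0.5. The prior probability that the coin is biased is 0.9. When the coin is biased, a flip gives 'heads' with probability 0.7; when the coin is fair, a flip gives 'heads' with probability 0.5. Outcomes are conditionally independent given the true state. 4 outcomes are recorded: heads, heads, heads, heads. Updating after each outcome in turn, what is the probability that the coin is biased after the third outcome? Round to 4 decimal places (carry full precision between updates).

Apply Bayes' rule sequentially, carrying P(biased) forward.
After 'heads': P(biased) = 0.7·0.9000 / (0.7·0.9000 + 0.5·0.1000) ≈ 0.9265
After 'heads': P(biased) = 0.7·0.9265 / (0.7·0.9265 + 0.5·0.0735) ≈ 0.9464
After 'heads': P(biased) = 0.7·0.9464 / (0.7·0.9464 + 0.5·0.0536) ≈ 0.9611

0.9611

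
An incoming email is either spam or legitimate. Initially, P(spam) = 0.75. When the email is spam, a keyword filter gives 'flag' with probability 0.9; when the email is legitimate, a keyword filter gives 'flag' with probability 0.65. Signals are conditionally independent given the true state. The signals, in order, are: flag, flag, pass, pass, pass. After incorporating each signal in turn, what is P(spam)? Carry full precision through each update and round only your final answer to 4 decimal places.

Apply Bayes' rule sequentially, carrying P(spam) forward.
After 'flag': P(spam) = 0.9·0.7500 / (0.9·0.7500 + 0.65·0.2500) ≈ 0.8060
After 'flag': P(spam) = 0.9·0.8060 / (0.9·0.8060 + 0.65·0.1940) ≈ 0.8519
After 'pass': P(spam) = 0.1·0.8519 / (0.1·0.8519 + 0.35·0.1481) ≈ 0.6217
After 'pass': P(spam) = 0.1·0.6217 / (0.1·0.6217 + 0.35·0.3783) ≈ 0.3195
After 'pass': P(spam) = 0.1·0.3195 / (0.1·0.3195 + 0.35·0.6805) ≈ 0.1183

0.1183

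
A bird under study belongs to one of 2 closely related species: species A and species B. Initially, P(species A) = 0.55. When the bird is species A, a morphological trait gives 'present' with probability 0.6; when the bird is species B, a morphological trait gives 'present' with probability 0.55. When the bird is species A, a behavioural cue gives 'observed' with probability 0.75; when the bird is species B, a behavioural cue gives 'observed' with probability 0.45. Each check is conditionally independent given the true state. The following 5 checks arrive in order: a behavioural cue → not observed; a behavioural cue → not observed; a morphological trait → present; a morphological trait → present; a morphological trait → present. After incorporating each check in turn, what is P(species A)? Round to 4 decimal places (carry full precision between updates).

0.2469

Apply Bayes' rule sequentially, carrying P(species A) forward.
After a behavioural cue='not observed': P(species A) = 0.25·0.5500 / (0.25·0.5500 + 0.55·0.4500) ≈ 0.3571
After a behavioural cue='not observed': P(species A) = 0.25·0.3571 / (0.25·0.3571 + 0.55·0.6429) ≈ 0.2016
After a morphological trait='present': P(species A) = 0.6·0.2016 / (0.6·0.2016 + 0.55·0.7984) ≈ 0.2160
After a morphological trait='present': P(species A) = 0.6·0.2160 / (0.6·0.2160 + 0.55·0.7840) ≈ 0.2311
After a morphological trait='present': P(species A) = 0.6·0.2311 / (0.6·0.2311 + 0.55·0.7689) ≈ 0.2469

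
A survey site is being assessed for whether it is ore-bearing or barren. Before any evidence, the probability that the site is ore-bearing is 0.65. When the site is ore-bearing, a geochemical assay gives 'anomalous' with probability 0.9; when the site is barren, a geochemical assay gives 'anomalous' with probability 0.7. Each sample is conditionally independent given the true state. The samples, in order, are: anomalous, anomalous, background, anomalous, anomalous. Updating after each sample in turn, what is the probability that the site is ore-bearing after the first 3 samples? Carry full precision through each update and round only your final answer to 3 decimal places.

After 'anomalous': P(ore) = 0.9·0.6500 / (0.9·0.6500 + 0.7·0.3500) ≈ 0.7048
After 'anomalous': P(ore) = 0.9·0.7048 / (0.9·0.7048 + 0.7·0.2952) ≈ 0.7543
After 'background': P(ore) = 0.1·0.7543 / (0.1·0.7543 + 0.3·0.2457) ≈ 0.5058

0.506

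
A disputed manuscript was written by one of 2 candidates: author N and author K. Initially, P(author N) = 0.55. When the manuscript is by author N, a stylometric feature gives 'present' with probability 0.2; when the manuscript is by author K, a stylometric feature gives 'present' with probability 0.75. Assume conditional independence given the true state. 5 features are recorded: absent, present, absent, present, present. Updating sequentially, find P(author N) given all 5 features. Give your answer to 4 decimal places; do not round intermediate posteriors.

0.1918

After 'absent': P(author N) = 0.8·0.5500 / (0.8·0.5500 + 0.25·0.4500) ≈ 0.7964
After 'present': P(author N) = 0.2·0.7964 / (0.2·0.7964 + 0.75·0.2036) ≈ 0.5105
After 'absent': P(author N) = 0.8·0.5105 / (0.8·0.5105 + 0.25·0.4895) ≈ 0.7695
After 'present': P(author N) = 0.2·0.7695 / (0.2·0.7695 + 0.75·0.2305) ≈ 0.4709
After 'present': P(author N) = 0.2·0.4709 / (0.2·0.4709 + 0.75·0.5291) ≈ 0.1918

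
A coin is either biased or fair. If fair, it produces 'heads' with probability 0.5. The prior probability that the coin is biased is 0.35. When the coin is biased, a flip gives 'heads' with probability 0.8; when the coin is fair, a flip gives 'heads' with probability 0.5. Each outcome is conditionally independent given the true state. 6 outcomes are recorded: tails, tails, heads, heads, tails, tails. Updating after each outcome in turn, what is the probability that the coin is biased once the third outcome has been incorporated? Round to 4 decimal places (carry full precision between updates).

After 'tails': P(biased) = 0.2·0.3500 / (0.2·0.3500 + 0.5·0.6500) ≈ 0.1772
After 'tails': P(biased) = 0.2·0.1772 / (0.2·0.1772 + 0.5·0.8228) ≈ 0.0793
After 'heads': P(biased) = 0.8·0.0793 / (0.8·0.0793 + 0.5·0.9207) ≈ 0.1211

0.1211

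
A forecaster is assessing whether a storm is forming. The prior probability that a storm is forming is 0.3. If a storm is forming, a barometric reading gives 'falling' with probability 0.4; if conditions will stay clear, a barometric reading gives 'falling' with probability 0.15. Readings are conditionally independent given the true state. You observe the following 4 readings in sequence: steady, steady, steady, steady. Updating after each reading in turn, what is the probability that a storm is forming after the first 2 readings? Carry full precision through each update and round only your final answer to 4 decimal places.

After 'steady': P(storm) = 0.6·0.3000 / (0.6·0.3000 + 0.85·0.7000) ≈ 0.2323
After 'steady': P(storm) = 0.6·0.2323 / (0.6·0.2323 + 0.85·0.7677) ≈ 0.1760

0.1760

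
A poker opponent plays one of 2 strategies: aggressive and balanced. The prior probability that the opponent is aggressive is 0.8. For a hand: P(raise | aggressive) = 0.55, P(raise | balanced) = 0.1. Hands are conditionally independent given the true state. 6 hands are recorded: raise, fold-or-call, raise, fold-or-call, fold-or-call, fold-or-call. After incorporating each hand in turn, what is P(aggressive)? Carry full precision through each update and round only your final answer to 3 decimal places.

0.883

After 'raise': P(aggressive) = 0.55·0.8000 / (0.55·0.8000 + 0.1·0.2000) ≈ 0.9565
After 'fold-or-call': P(aggressive) = 0.45·0.9565 / (0.45·0.9565 + 0.9·0.0435) ≈ 0.9167
After 'raise': P(aggressive) = 0.55·0.9167 / (0.55·0.9167 + 0.1·0.0833) ≈ 0.9837
After 'fold-or-call': P(aggressive) = 0.45·0.9837 / (0.45·0.9837 + 0.9·0.0163) ≈ 0.9680
After 'fold-or-call': P(aggressive) = 0.45·0.9680 / (0.45·0.9680 + 0.9·0.0320) ≈ 0.9380
After 'fold-or-call': P(aggressive) = 0.45·0.9380 / (0.45·0.9380 + 0.9·0.0620) ≈ 0.8832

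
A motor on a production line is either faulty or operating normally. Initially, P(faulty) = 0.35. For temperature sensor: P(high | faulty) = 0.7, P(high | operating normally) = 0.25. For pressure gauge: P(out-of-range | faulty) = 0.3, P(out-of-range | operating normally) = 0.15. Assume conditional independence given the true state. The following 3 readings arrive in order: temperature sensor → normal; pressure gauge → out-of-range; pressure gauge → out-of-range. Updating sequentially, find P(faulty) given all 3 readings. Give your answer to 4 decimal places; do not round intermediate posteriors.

0.4628

After temperature sensor='normal': P(faulty) = 0.3·0.3500 / (0.3·0.3500 + 0.75·0.6500) ≈ 0.1772
After pressure gauge='out-of-range': P(faulty) = 0.3·0.1772 / (0.3·0.1772 + 0.15·0.8228) ≈ 0.3011
After pressure gauge='out-of-range': P(faulty) = 0.3·0.3011 / (0.3·0.3011 + 0.15·0.6989) ≈ 0.4628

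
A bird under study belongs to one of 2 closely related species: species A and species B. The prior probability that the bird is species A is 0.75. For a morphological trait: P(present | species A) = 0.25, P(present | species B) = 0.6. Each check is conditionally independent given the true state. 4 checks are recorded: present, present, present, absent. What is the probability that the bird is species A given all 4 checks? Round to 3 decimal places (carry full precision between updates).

After 'present': P(species A) = 0.25·0.7500 / (0.25·0.7500 + 0.6·0.2500) ≈ 0.5556
After 'present': P(species A) = 0.25·0.5556 / (0.25·0.5556 + 0.6·0.4444) ≈ 0.3425
After 'present': P(species A) = 0.25·0.3425 / (0.25·0.3425 + 0.6·0.6575) ≈ 0.1783
After 'absent': P(species A) = 0.75·0.1783 / (0.75·0.1783 + 0.4·0.8217) ≈ 0.2892

0.289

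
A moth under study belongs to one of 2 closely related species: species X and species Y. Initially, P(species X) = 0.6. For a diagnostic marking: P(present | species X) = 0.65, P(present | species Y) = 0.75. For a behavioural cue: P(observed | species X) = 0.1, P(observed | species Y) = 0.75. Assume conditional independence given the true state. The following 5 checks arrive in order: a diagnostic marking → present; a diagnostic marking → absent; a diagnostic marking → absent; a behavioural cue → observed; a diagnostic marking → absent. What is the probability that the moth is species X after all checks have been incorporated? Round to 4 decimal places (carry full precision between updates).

After a diagnostic marking='present': P(species X) = 0.65·0.6000 / (0.65·0.6000 + 0.75·0.4000) ≈ 0.5652
After a diagnostic marking='absent': P(species X) = 0.35·0.5652 / (0.35·0.5652 + 0.25·0.4348) ≈ 0.6454
After a diagnostic marking='absent': P(species X) = 0.35·0.6454 / (0.35·0.6454 + 0.25·0.3546) ≈ 0.7182
After a behavioural cue='observed': P(species X) = 0.1·0.7182 / (0.1·0.7182 + 0.75·0.2818) ≈ 0.2536
After a diagnostic marking='absent': P(species X) = 0.35·0.2536 / (0.35·0.2536 + 0.25·0.7464) ≈ 0.3223

0.3223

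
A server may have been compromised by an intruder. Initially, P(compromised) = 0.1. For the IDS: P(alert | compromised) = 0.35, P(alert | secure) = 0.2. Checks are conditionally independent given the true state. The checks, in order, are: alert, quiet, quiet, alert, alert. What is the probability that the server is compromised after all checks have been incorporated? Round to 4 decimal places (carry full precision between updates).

Apply Bayes' rule sequentially, carrying P(compromised) forward.
After 'alert': P(compromised) = 0.35·0.1000 / (0.35·0.1000 + 0.2·0.9000) ≈ 0.1628
After 'quiet': P(compromised) = 0.65·0.1628 / (0.65·0.1628 + 0.8·0.8372) ≈ 0.1364
After 'quiet': P(compromised) = 0.65·0.1364 / (0.65·0.1364 + 0.8·0.8636) ≈ 0.1138
After 'alert': P(compromised) = 0.35·0.1138 / (0.35·0.1138 + 0.2·0.8862) ≈ 0.1834
After 'alert': P(compromised) = 0.35·0.1834 / (0.35·0.1834 + 0.2·0.8166) ≈ 0.2822

0.2822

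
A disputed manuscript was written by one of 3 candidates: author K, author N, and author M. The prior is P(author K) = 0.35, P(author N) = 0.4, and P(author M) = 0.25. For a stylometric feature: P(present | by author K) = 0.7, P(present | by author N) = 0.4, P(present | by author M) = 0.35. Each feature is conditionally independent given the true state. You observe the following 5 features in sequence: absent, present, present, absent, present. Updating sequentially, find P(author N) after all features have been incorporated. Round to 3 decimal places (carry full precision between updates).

0.375

After 'absent': normaliser = 0.3·0.3500 + 0.6·0.4000 + 0.65·0.2500; P(author K) ≈ 0.2069, P(author N) ≈ 0.4729, P(author M) ≈ 0.3202
After 'present': normaliser = 0.7·0.2069 + 0.4·0.4729 + 0.35·0.3202; P(author K) ≈ 0.3247, P(author N) ≈ 0.4241, P(author M) ≈ 0.2512
After 'present': normaliser = 0.7·0.3247 + 0.4·0.4241 + 0.35·0.2512; P(author K) ≈ 0.4688, P(author N) ≈ 0.3499, P(author M) ≈ 0.1814
After 'absent': normaliser = 0.3·0.4688 + 0.6·0.3499 + 0.65·0.1814; P(author K) ≈ 0.3002, P(author N) ≈ 0.4481, P(author M) ≈ 0.2517
After 'present': normaliser = 0.7·0.3002 + 0.4·0.4481 + 0.35·0.2517; P(author K) ≈ 0.4401, P(author N) ≈ 0.3754, P(author M) ≈ 0.1845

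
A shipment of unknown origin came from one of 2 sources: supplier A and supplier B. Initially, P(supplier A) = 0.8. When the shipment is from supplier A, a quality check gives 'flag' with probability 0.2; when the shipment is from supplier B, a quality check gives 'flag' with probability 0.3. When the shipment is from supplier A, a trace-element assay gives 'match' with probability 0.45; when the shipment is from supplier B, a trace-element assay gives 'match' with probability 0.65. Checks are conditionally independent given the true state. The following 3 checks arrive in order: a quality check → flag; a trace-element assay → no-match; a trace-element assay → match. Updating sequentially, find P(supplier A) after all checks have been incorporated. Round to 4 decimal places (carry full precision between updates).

0.7437

After a quality check='flag': P(supplier A) = 0.2·0.8000 / (0.2·0.8000 + 0.3·0.2000) ≈ 0.7273
After a trace-element assay='no-match': P(supplier A) = 0.55·0.7273 / (0.55·0.7273 + 0.35·0.2727) ≈ 0.8073
After a trace-element assay='match': P(supplier A) = 0.45·0.8073 / (0.45·0.8073 + 0.65·0.1927) ≈ 0.7437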